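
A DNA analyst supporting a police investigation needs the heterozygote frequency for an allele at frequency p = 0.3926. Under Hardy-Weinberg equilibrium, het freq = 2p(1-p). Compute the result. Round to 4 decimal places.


Hardy-Weinberg heterozygote frequency:
q = 1 - p = 1 - 0.3926 = 0.6074
2pq = 2 * 0.3926 * 0.6074 = 0.4769

0.4769


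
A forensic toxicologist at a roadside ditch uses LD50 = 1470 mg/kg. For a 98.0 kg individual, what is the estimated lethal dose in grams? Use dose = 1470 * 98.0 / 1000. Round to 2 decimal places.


Lethal dose calculation:
Lethal dose = LD50 * body_weight / 1000
= 1470 * 98.0 / 1000
= 144060 / 1000
= 144.06 g

144.06


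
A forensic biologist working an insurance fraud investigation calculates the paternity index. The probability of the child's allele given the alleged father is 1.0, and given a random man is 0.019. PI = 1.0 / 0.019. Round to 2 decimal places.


Paternity Index calculation:
PI = P(allele|father) / P(allele|random)
PI = 1.0 / 0.019
PI = 52.63

52.63


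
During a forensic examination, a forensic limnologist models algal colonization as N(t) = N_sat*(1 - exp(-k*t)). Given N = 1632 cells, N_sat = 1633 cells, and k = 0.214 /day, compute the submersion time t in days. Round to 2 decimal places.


PMSI from diatom colonization curve:
N / N_sat = 1632 / 1633 = 0.999388
1 - N/N_sat = 0.000612
ln(1 - N/N_sat) = -7.398778
t = -ln(1 - N/N_sat) / k = -(-7.398778) / 0.214 = 34.57 days

34.57


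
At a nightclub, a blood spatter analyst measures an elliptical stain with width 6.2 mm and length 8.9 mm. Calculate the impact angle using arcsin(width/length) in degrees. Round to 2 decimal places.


Blood spatter impact angle calculation:
width / length = 6.2 / 8.9 = 0.696629
angle = arcsin(0.696629)
angle = 44.16 degrees

44.16


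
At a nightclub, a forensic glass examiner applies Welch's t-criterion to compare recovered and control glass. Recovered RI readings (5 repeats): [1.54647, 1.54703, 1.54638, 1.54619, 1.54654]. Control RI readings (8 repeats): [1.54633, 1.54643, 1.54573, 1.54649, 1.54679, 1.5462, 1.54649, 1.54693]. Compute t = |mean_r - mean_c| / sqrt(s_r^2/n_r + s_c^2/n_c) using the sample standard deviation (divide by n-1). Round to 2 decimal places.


Welch's t-criterion for glass RI comparison:
Recovered mean = sum / n_r = 7.73261 / 5 = 1.546522
Control mean = sum / n_c = 12.37139 / 8 = 1.5464237
Recovered sample variance s_r^2 = 9.787e-08
Control sample variance s_c^2 = 1.34198e-07
Welch SE (unpooled) = sqrt(s_r^2/n_r + s_c^2/n_c) = sqrt(1.9574e-08 + 1.67748e-08) = sqrt(3.63488e-08) = 0.000190654
|mean_r - mean_c| = 9.825e-05
t = 9.825e-05 / 0.000190654 = 0.52

0.52


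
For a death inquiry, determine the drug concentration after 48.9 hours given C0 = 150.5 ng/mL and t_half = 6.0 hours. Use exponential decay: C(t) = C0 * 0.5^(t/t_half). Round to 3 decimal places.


Drug concentration decay:
Number of half-lives = t / t_half = 48.9 / 6.0 = 8.15
Decay factor = 0.5^8.15 = 0.00352051
C(t) = 150.5 * 0.00352051 = 0.530 ng/mL

0.530


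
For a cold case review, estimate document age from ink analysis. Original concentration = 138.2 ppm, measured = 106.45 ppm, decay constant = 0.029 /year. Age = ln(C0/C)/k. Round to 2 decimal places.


Document age estimation:
C0/C = 138.2 / 106.45 = 1.298262
ln(C0/C) = 0.261026
t = 0.261026 / 0.029 = 9.00 years

9.00


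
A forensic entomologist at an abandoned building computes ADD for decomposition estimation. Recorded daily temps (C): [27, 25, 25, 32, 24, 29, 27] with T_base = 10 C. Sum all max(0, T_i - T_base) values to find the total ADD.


Computing ADD day by day:
Day 1: max(0, 27 - 10) = 17
Day 2: max(0, 25 - 10) = 15
Day 3: max(0, 25 - 10) = 15
Day 4: max(0, 32 - 10) = 22
Day 5: max(0, 24 - 10) = 14
Day 6: max(0, 29 - 10) = 19
Day 7: max(0, 27 - 10) = 17
Total ADD = 119

119


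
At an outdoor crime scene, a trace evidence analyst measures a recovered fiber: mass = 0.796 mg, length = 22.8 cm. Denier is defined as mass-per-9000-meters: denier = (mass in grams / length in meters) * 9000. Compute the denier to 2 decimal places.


Denier calculation:
Mass in grams = 0.796 mg / 1000 = 0.000796 g
Length in meters = 22.8 cm / 100 = 0.228 m
Linear density = mass / length = 0.000796 / 0.228 = 0.00349123 g/m
Denier = (g/m) * 9000 = 0.00349123 * 9000 = 31.42

31.42


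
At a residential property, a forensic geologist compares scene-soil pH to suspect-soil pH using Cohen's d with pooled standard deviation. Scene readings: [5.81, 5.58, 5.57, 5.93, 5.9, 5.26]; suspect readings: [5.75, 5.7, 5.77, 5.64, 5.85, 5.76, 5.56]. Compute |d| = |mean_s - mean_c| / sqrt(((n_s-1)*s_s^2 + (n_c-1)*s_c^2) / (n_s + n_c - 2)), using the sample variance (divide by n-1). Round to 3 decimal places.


Pooled-variance Cohen's d for soil pH comparison:
Scene mean = 34.05 / 6 = 5.675
Suspect mean = 40.03 / 7 = 5.718571
Scene sample variance s_s^2 = 0.06523
Suspect sample variance s_c^2 = 0.009048
Pooled variance = ((n_s-1)*s_s^2 + (n_c-1)*s_c^2) / (n_s + n_c - 2) = 0.034585
Pooled SD = sqrt(0.034585) = 0.18597
Mean difference = -0.043571
|d| = |-0.043571| / 0.18597 = 0.234

0.234


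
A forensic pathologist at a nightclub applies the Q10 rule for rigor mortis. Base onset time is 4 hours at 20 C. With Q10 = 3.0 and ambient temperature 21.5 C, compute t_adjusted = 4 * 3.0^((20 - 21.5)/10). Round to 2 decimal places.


Rigor mortis time adjustment:
Exponent = (T_ref - T_actual) / 10 = (20 - 21.5) / 10 = -0.15
Q10 factor = 3.0^-0.15 = 0.84807
t_adjusted = 4 * 0.84807 = 3.39 hours

3.39


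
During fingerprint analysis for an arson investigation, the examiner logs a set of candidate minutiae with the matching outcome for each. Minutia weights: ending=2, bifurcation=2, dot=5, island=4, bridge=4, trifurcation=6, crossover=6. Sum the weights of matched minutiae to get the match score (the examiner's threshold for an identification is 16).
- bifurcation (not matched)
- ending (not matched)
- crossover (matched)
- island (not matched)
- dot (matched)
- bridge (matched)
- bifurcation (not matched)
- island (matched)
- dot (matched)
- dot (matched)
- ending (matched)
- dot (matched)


Weighted minutiae match score:
  bifurcation: not matched, +0
  ending: not matched, +0
  crossover: matched, +6 (running total 6)
  island: not matched, +0
  dot: matched, +5 (running total 11)
  bridge: matched, +4 (running total 15)
  bifurcation: not matched, +0
  island: matched, +4 (running total 19)
  dot: matched, +5 (running total 24)
  dot: matched, +5 (running total 29)
  ending: matched, +2 (running total 31)
  dot: matched, +5 (running total 36)
Total score = 36
Threshold = 16; verdict = identification

36


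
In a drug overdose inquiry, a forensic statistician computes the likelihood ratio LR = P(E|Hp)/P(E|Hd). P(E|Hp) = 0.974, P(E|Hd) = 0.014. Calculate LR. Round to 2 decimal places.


Likelihood ratio calculation:
LR = P(E|Hp) / P(E|Hd)
LR = 0.974 / 0.014
LR = 69.57

69.57


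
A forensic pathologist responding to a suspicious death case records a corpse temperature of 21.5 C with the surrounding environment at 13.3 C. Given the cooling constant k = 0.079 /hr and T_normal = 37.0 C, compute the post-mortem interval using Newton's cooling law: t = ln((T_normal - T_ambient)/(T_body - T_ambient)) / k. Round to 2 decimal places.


Using Newton's law of cooling:
t = ln((T_normal - T_ambient) / (T_body - T_ambient)) / k
T_normal - T_ambient = 23.7
T_body - T_ambient = 8.2
Ratio = 2.890244
ln(ratio) = 1.061341
t = 1.061341 / 0.079 = 13.43 hours

13.43


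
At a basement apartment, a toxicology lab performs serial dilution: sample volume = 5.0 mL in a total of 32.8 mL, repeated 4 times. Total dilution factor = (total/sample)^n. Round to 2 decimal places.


Dilution factor calculation:
Single dilution = V_total / V_sample = 32.8 / 5.0 ≈ 6.56
Number of dilutions = 4
Total DF = (32.8 / 5.0)^4 (full precision, rounded at the end) = 1851.89

1851.89


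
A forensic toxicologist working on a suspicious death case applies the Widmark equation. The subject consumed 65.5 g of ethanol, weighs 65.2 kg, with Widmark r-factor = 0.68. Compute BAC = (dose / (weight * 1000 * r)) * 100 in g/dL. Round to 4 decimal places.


Applying the Widmark formula:
BAC = (dose_g / (body_wt * 1000 * r)) * 100
Denominator = 65.2 * 1000 * 0.68 = 44336
BAC = (65.5 / 44336) * 100
BAC = 0.1477 g/dL

0.1477


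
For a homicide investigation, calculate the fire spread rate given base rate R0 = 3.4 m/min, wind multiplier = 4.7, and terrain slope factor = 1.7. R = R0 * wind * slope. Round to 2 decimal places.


Fire spread rate calculation:
R = R0 * wind_factor * slope_factor
= 3.4 * 4.7 * 1.7
= 15.98 * 1.7
= 27.17 m/min

27.17


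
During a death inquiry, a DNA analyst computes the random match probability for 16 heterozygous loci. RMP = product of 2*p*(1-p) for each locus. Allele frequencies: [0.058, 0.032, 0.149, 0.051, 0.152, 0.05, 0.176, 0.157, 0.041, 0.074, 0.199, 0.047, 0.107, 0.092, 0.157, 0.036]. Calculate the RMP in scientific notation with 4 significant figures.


Computing RMP for 16 loci:
Locus 1: 2 * 0.058 * 0.942 = 0.109272
Locus 2: 2 * 0.032 * 0.968 = 0.061952
Locus 3: 2 * 0.149 * 0.851 = 0.253598
Locus 4: 2 * 0.051 * 0.949 = 0.096798
Locus 5: 2 * 0.152 * 0.848 = 0.257792
Locus 6: 2 * 0.05 * 0.95 = 0.095
Locus 7: 2 * 0.176 * 0.824 = 0.290048
Locus 8: 2 * 0.157 * 0.843 = 0.264702
Locus 9: 2 * 0.041 * 0.959 = 0.078638
Locus 10: 2 * 0.074 * 0.926 = 0.137048
Locus 11: 2 * 0.199 * 0.801 = 0.318798
Locus 12: 2 * 0.047 * 0.953 = 0.089582
Locus 13: 2 * 0.107 * 0.893 = 0.191102
Locus 14: 2 * 0.092 * 0.908 = 0.167072
Locus 15: 2 * 0.157 * 0.843 = 0.264702
Locus 16: 2 * 0.036 * 0.964 = 0.069408
RMP = 5.641e-14

5.641e-14


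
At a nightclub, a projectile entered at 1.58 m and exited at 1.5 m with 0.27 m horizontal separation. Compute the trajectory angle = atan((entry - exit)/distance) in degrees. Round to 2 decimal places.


Bullet trajectory angle:
Height difference = 1.58 - 1.5 = 0.08 m
angle = atan(0.08 / 0.27)
angle = atan(0.296296)
angle = 16.50 degrees

16.50


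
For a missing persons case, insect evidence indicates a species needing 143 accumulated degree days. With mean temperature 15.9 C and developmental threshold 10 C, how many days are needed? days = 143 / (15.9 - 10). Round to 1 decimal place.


Insect development time:
Effective temperature = avg_temp - T_base = 15.9 - 10 = 5.9 C
Days = ADD / effective_temp = 143 / 5.9 = 24.2 days

24.2


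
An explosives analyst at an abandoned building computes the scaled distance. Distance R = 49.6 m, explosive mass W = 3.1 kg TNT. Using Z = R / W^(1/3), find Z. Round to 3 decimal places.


Scaled distance calculation:
W^(1/3) = 3.1^(1/3) = 1.4581
Z = R / W^(1/3) = 49.6 / 1.4581
Z = 34.017 m/kg^(1/3)

34.017


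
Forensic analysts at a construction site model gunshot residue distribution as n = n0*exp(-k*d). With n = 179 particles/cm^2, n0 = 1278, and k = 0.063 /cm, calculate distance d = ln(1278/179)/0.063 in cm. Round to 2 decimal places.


GSR distance calculation:
n0/n = 1278 / 179 = 7.139665
ln(n0/n) = 1.965666
d = 1.965666 / 0.063 = 31.20 cm

31.20


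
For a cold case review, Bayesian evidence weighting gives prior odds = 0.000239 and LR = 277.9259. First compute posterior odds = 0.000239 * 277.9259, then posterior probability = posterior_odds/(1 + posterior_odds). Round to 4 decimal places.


Bayesian evidence evaluation:
Posterior odds = prior_odds * LR = 0.000239 * 277.9259 = 0.06642429
Posterior probability = posterior_odds / (1 + posterior_odds)
= 0.06642429 / (1 + 0.06642429)
= 0.06642429 / 1.06642429
= 0.0623

0.0623


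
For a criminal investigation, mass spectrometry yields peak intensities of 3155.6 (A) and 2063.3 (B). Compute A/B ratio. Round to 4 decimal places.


Spectral peak ratio:
Peak A = 3155.6 counts
Peak B = 2063.3 counts
Ratio = 3155.6 / 2063.3 = 1.5294

1.5294


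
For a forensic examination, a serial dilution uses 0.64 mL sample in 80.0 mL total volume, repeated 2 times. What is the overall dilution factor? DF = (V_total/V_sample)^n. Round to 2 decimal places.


Dilution factor calculation:
Single dilution = V_total / V_sample = 80.0 / 0.64 ≈ 125
Number of dilutions = 2
Total DF = (80.0 / 0.64)^2 (full precision, rounded at the end) = 15625.00

15625.00


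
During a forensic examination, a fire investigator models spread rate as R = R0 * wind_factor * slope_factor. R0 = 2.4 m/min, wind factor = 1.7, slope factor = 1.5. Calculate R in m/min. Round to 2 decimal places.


Fire spread rate calculation:
R = R0 * wind_factor * slope_factor
= 2.4 * 1.7 * 1.5
= 4.08 * 1.5
= 6.12 m/min

6.12


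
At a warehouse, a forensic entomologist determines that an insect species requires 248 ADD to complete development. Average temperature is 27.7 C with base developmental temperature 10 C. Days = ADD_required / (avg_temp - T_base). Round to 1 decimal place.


Insect development time:
Effective temperature = avg_temp - T_base = 27.7 - 10 = 17.7 C
Days = ADD / effective_temp = 248 / 17.7 = 14.0 days

14.0


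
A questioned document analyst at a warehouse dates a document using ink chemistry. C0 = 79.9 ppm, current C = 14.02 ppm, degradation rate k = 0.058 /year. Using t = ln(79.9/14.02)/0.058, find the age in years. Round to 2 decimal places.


Document age estimation:
C0/C = 79.9 / 14.02 = 5.699001
ln(C0/C) = 1.740291
t = 1.740291 / 0.058 = 30.01 years

30.01


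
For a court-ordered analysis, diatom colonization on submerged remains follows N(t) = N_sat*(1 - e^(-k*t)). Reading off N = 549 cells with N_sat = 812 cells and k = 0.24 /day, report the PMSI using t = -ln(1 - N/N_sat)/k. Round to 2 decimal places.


PMSI from diatom colonization curve:
N / N_sat = 549 / 812 = 0.676108
1 - N/N_sat = 0.323892
ln(1 - N/N_sat) = -1.127345
t = -ln(1 - N/N_sat) / k = -(-1.127345) / 0.24 = 4.70 days

4.70


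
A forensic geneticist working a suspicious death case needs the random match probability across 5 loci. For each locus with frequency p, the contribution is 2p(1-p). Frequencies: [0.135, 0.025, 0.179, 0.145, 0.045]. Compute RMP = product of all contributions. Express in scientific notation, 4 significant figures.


Computing RMP for 5 loci:
Locus 1: 2 * 0.135 * 0.865 = 0.23355
Locus 2: 2 * 0.025 * 0.975 = 0.04875
Locus 3: 2 * 0.179 * 0.821 = 0.293918
Locus 4: 2 * 0.145 * 0.855 = 0.24795
Locus 5: 2 * 0.045 * 0.955 = 0.08595
RMP = 7.132e-05

7.132e-05


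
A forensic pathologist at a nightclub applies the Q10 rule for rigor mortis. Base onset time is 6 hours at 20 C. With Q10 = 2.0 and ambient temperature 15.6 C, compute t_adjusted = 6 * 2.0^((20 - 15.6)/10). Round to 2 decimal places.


Rigor mortis time adjustment:
Exponent = (T_ref - T_actual) / 10 = (20 - 15.6) / 10 = 0.44
Q10 factor = 2.0^0.44 = 1.3566
t_adjusted = 6 * 1.3566 = 8.14 hours

8.14


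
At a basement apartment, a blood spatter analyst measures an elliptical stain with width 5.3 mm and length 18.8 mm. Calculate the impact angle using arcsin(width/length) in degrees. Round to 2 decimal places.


Blood spatter impact angle calculation:
width / length = 5.3 / 18.8 = 0.281915
angle = arcsin(0.281915)
angle = 16.37 degrees

16.37


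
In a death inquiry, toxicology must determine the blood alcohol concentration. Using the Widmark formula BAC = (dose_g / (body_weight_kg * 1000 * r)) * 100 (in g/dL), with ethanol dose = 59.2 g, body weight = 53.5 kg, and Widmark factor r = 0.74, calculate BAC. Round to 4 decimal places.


Applying the Widmark formula:
BAC = (dose_g / (body_wt * 1000 * r)) * 100
Denominator = 53.5 * 1000 * 0.74 = 39590
BAC = (59.2 / 39590) * 100
BAC = 0.1495 g/dL

0.1495


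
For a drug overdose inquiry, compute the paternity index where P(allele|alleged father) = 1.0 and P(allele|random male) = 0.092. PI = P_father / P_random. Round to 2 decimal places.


Paternity Index calculation:
PI = P(allele|father) / P(allele|random)
PI = 1.0 / 0.092
PI = 10.87

10.87


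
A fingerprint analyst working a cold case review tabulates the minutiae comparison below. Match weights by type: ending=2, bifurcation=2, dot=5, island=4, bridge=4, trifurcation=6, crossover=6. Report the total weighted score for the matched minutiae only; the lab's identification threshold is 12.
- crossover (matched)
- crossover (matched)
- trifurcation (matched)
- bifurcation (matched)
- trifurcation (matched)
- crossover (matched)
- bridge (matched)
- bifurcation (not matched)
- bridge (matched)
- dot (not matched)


Weighted minutiae match score:
  crossover: matched, +6 (running total 6)
  crossover: matched, +6 (running total 12)
  trifurcation: matched, +6 (running total 18)
  bifurcation: matched, +2 (running total 20)
  trifurcation: matched, +6 (running total 26)
  crossover: matched, +6 (running total 32)
  bridge: matched, +4 (running total 36)
  bifurcation: not matched, +0
  bridge: matched, +4 (running total 40)
  dot: not matched, +0
Total score = 40
Threshold = 12; verdict = identification

40


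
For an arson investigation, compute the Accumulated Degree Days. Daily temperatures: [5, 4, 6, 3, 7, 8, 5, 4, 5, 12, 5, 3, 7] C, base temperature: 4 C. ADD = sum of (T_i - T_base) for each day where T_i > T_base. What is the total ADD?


Computing ADD day by day:
Day 1: max(0, 5 - 4) = 1
Day 2: max(0, 4 - 4) = 0
Day 3: max(0, 6 - 4) = 2
Day 4: max(0, 3 - 4) = 0
Day 5: max(0, 7 - 4) = 3
Day 6: max(0, 8 - 4) = 4
Day 7: max(0, 5 - 4) = 1
Day 8: max(0, 4 - 4) = 0
Day 9: max(0, 5 - 4) = 1
Day 10: max(0, 12 - 4) = 8
Day 11: max(0, 5 - 4) = 1
Day 12: max(0, 3 - 4) = 0
Day 13: max(0, 7 - 4) = 3
Total ADD = 24

24


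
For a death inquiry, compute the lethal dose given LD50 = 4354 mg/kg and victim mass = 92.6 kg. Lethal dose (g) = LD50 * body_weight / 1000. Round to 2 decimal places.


Lethal dose calculation:
Lethal dose = LD50 * body_weight / 1000
= 4354 * 92.6 / 1000
= 403180.4 / 1000
= 403.18 g

403.18


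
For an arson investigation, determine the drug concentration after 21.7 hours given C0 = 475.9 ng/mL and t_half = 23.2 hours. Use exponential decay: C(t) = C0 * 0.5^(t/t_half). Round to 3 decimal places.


Drug concentration decay:
Number of half-lives = t / t_half = 21.7 / 23.2 = 0.935345
Decay factor = 0.5^0.935345 = 0.52291741
C(t) = 475.9 * 0.52291741 = 248.856 ng/mL

248.856


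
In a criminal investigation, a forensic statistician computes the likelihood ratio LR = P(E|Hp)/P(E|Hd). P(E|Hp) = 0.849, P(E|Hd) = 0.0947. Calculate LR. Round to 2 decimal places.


Likelihood ratio calculation:
LR = P(E|Hp) / P(E|Hd)
LR = 0.849 / 0.0947
LR = 8.97

8.97


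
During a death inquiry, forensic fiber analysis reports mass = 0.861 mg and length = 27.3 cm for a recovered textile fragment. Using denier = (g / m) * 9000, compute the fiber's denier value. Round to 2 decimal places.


Denier calculation:
Mass in grams = 0.861 mg / 1000 = 0.000861 g
Length in meters = 27.3 cm / 100 = 0.273 m
Linear density = mass / length = 0.000861 / 0.273 = 0.00315385 g/m
Denier = (g/m) * 9000 = 0.00315385 * 9000 = 28.38

28.38


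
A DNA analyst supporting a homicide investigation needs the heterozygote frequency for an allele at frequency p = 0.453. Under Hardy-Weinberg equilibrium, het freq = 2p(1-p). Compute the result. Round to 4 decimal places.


Hardy-Weinberg heterozygote frequency:
q = 1 - p = 1 - 0.453 = 0.547
2pq = 2 * 0.453 * 0.547 = 0.4956

0.4956


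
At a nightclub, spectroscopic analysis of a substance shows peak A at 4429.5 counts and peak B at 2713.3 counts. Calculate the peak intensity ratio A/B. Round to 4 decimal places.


Spectral peak ratio:
Peak A = 4429.5 counts
Peak B = 2713.3 counts
Ratio = 4429.5 / 2713.3 = 1.6325

1.6325


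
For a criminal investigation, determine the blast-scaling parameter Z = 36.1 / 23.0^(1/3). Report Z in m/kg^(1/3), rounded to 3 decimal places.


Scaled distance calculation:
W^(1/3) = 23.0^(1/3) = 2.843867
Z = R / W^(1/3) = 36.1 / 2.843867
Z = 12.694 m/kg^(1/3)

12.694


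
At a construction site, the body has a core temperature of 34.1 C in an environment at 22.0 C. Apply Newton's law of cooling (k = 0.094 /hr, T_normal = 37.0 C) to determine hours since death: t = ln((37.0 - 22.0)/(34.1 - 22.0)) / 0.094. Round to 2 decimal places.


Using Newton's law of cooling:
t = ln((T_normal - T_ambient) / (T_body - T_ambient)) / k
T_normal - T_ambient = 15.0
T_body - T_ambient = 12.1
Ratio = 1.239669
ln(ratio) = 0.214844
t = 0.214844 / 0.094 = 2.29 hours

2.29


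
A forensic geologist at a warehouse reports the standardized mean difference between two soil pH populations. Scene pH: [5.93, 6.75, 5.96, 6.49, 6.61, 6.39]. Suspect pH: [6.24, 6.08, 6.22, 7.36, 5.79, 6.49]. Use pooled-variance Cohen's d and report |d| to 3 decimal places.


Pooled-variance Cohen's d for soil pH comparison:
Scene mean = 38.13 / 6 = 6.355
Suspect mean = 38.18 / 6 = 6.363333
Scene sample variance s_s^2 = 0.11543
Suspect sample variance s_c^2 = 0.290827
Pooled variance = ((n_s-1)*s_s^2 + (n_c-1)*s_c^2) / (n_s + n_c - 2) = 0.203128
Pooled SD = sqrt(0.203128) = 0.450697
Mean difference = -0.008333
|d| = |-0.008333| / 0.450697 = 0.018

0.018


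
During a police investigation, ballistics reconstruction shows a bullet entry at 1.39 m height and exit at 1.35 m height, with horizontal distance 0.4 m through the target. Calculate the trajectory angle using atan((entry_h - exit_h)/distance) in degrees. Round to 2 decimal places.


Bullet trajectory angle:
Height difference = 1.39 - 1.35 = 0.04 m
angle = atan(0.04 / 0.4)
angle = atan(0.1)
angle = 5.71 degrees

5.71


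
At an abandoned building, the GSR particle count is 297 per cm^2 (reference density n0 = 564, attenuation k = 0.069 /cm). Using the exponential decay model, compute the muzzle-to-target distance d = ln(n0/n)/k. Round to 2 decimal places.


GSR distance calculation:
n0/n = 564 / 297 = 1.89899
ln(n0/n) = 0.641322
d = 0.641322 / 0.069 = 9.29 cm

9.29


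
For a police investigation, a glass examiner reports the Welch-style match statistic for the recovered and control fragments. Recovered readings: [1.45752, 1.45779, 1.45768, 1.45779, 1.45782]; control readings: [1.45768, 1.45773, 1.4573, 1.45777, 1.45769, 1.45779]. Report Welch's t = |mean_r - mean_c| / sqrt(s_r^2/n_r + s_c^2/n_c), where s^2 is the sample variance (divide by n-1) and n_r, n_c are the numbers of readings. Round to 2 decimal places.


Welch's t-criterion for glass RI comparison:
Recovered mean = sum / n_r = 7.2886 / 5 = 1.45772
Control mean = sum / n_c = 8.74596 / 6 = 1.45766
Recovered sample variance s_r^2 = 1.535e-08
Control sample variance s_c^2 = 3.296e-08
Welch SE (unpooled) = sqrt(s_r^2/n_r + s_c^2/n_c) = sqrt(3.07e-09 + 5.49333e-09) = sqrt(8.56333e-09) = 9.25383e-05
|mean_r - mean_c| = 6e-05
t = 6e-05 / 9.25383e-05 = 0.65

0.65


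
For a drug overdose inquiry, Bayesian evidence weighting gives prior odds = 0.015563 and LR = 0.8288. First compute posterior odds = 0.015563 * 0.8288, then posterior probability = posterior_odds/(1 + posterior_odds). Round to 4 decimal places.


Bayesian evidence evaluation:
Posterior odds = prior_odds * LR = 0.015563 * 0.8288 = 0.01289861
Posterior probability = posterior_odds / (1 + posterior_odds)
= 0.01289861 / (1 + 0.01289861)
= 0.01289861 / 1.01289861
= 0.0127

0.0127


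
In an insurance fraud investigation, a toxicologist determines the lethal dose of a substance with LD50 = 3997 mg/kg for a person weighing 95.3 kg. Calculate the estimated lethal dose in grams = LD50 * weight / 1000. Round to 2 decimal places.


Lethal dose calculation:
Lethal dose = LD50 * body_weight / 1000
= 3997 * 95.3 / 1000
= 380914.1 / 1000
= 380.91 g

380.91


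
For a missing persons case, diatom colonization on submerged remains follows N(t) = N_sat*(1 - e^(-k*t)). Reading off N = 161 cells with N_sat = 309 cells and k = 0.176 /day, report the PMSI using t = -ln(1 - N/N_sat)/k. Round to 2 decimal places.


PMSI from diatom colonization curve:
N / N_sat = 161 / 309 = 0.521036
1 - N/N_sat = 0.478964
ln(1 - N/N_sat) = -0.73613
t = -ln(1 - N/N_sat) / k = -(-0.73613) / 0.176 = 4.18 days

4.18


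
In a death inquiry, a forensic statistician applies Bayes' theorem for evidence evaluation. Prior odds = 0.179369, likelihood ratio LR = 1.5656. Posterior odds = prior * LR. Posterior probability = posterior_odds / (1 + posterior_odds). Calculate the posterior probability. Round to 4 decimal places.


Bayesian evidence evaluation:
Posterior odds = prior_odds * LR = 0.179369 * 1.5656 = 0.2808201
Posterior probability = posterior_odds / (1 + posterior_odds)
= 0.2808201 / (1 + 0.2808201)
= 0.2808201 / 1.2808201
= 0.2193

0.2193


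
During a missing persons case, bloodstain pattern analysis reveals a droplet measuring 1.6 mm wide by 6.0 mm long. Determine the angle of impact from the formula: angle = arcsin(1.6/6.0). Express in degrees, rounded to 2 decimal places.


Blood spatter impact angle calculation:
width / length = 1.6 / 6.0 = 0.266667
angle = arcsin(0.266667)
angle = 15.47 degrees

15.47


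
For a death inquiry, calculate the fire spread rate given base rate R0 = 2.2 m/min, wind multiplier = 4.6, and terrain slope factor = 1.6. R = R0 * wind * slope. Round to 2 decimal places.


Fire spread rate calculation:
R = R0 * wind_factor * slope_factor
= 2.2 * 4.6 * 1.6
= 10.12 * 1.6
= 16.19 m/min

16.19


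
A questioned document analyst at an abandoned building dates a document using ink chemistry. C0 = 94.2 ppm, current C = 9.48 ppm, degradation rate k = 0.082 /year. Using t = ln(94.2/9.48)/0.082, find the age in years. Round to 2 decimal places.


Document age estimation:
C0/C = 94.2 / 9.48 = 9.936709
ln(C0/C) = 2.296236
t = 2.296236 / 0.082 = 28.00 years

28.00


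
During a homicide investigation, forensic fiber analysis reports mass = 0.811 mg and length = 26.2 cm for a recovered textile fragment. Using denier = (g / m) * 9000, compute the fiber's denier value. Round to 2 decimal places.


Denier calculation:
Mass in grams = 0.811 mg / 1000 = 0.000811 g
Length in meters = 26.2 cm / 100 = 0.262 m
Linear density = mass / length = 0.000811 / 0.262 = 0.00309542 g/m
Denier = (g/m) * 9000 = 0.00309542 * 9000 = 27.86

27.86


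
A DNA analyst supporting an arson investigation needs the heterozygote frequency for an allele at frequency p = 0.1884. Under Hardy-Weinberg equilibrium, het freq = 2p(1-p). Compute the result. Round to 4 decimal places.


Hardy-Weinberg heterozygote frequency:
q = 1 - p = 1 - 0.1884 = 0.8116
2pq = 2 * 0.1884 * 0.8116 = 0.3058

0.3058


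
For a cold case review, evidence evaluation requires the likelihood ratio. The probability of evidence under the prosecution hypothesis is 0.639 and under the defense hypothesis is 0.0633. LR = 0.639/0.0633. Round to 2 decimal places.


Likelihood ratio calculation:
LR = P(E|Hp) / P(E|Hd)
LR = 0.639 / 0.0633
LR = 10.09

10.09


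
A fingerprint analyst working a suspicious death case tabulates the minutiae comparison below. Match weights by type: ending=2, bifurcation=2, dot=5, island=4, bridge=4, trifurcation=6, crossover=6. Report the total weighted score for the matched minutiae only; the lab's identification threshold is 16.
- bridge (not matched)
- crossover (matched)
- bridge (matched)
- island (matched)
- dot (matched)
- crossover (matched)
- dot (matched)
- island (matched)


Weighted minutiae match score:
  bridge: not matched, +0
  crossover: matched, +6 (running total 6)
  bridge: matched, +4 (running total 10)
  island: matched, +4 (running total 14)
  dot: matched, +5 (running total 19)
  crossover: matched, +6 (running total 25)
  dot: matched, +5 (running total 30)
  island: matched, +4 (running total 34)
Total score = 34
Threshold = 16; verdict = identification

34


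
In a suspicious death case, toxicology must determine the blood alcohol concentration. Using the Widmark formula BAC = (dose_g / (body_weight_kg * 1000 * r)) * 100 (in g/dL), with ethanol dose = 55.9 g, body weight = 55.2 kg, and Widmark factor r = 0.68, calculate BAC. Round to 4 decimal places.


Applying the Widmark formula:
BAC = (dose_g / (body_wt * 1000 * r)) * 100
Denominator = 55.2 * 1000 * 0.68 = 37536
BAC = (55.9 / 37536) * 100
BAC = 0.1489 g/dL

0.1489


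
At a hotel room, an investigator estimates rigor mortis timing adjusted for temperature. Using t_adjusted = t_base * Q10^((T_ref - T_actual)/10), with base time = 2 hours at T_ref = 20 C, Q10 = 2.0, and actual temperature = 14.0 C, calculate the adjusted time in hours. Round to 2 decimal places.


Rigor mortis time adjustment:
Exponent = (T_ref - T_actual) / 10 = (20 - 14.0) / 10 = 0.6
Q10 factor = 2.0^0.6 = 1.51572
t_adjusted = 2 * 1.51572 = 3.03 hours

3.03


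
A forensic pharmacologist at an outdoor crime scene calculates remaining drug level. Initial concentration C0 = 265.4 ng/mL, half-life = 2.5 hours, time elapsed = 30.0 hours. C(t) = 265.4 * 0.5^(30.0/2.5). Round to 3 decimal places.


Drug concentration decay:
Number of half-lives = t / t_half = 30.0 / 2.5 = 12
Decay factor = 0.5^12 = 0.00024414
C(t) = 265.4 * 0.00024414 = 0.065 ng/mL

0.065


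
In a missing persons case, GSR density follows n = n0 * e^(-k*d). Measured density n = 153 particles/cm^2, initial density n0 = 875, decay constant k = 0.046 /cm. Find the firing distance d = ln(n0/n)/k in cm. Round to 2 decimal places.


GSR distance calculation:
n0/n = 875 / 153 = 5.718954
ln(n0/n) = 1.743786
d = 1.743786 / 0.046 = 37.91 cm

37.91


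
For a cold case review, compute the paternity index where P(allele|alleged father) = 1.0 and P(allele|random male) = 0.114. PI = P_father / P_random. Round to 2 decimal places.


Paternity Index calculation:
PI = P(allele|father) / P(allele|random)
PI = 1.0 / 0.114
PI = 8.77

8.77


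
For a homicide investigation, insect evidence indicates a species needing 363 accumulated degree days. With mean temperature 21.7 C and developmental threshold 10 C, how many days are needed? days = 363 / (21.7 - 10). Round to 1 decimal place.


Insect development time:
Effective temperature = avg_temp - T_base = 21.7 - 10 = 11.7 C
Days = ADD / effective_temp = 363 / 11.7 = 31.0 days

31.0


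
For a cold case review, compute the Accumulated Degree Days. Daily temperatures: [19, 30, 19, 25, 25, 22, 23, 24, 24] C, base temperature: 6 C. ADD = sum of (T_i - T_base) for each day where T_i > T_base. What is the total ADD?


Computing ADD day by day:
Day 1: max(0, 19 - 6) = 13
Day 2: max(0, 30 - 6) = 24
Day 3: max(0, 19 - 6) = 13
Day 4: max(0, 25 - 6) = 19
Day 5: max(0, 25 - 6) = 19
Day 6: max(0, 22 - 6) = 16
Day 7: max(0, 23 - 6) = 17
Day 8: max(0, 24 - 6) = 18
Day 9: max(0, 24 - 6) = 18
Total ADD = 157

157


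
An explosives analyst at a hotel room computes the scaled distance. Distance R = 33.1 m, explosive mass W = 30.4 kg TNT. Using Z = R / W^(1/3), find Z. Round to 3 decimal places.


Scaled distance calculation:
W^(1/3) = 30.4^(1/3) = 3.120982
Z = R / W^(1/3) = 33.1 / 3.120982
Z = 10.606 m/kg^(1/3)

10.606


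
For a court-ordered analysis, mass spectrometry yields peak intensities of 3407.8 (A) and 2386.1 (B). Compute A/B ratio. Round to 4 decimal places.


Spectral peak ratio:
Peak A = 3407.8 counts
Peak B = 2386.1 counts
Ratio = 3407.8 / 2386.1 = 1.4282

1.4282


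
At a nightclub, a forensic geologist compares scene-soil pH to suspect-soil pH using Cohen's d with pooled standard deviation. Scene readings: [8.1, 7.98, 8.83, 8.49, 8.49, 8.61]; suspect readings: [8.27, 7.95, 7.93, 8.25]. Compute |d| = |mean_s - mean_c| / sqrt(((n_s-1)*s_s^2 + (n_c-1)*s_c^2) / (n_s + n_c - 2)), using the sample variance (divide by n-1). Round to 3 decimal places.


Pooled-variance Cohen's d for soil pH comparison:
Scene mean = 50.5 / 6 = 8.416667
Suspect mean = 32.4 / 4 = 8.1
Scene sample variance s_s^2 = 0.101987
Suspect sample variance s_c^2 = 0.034267
Pooled variance = ((n_s-1)*s_s^2 + (n_c-1)*s_c^2) / (n_s + n_c - 2) = 0.076592
Pooled SD = sqrt(0.076592) = 0.276753
Mean difference = 0.316667
|d| = |0.316667| / 0.276753 = 1.144

1.144


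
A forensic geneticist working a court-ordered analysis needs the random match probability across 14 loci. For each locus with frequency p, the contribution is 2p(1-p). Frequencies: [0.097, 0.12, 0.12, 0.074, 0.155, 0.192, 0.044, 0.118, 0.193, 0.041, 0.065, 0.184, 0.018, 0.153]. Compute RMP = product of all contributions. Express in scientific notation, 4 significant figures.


Computing RMP for 14 loci:
Locus 1: 2 * 0.097 * 0.903 = 0.175182
Locus 2: 2 * 0.12 * 0.88 = 0.2112
Locus 3: 2 * 0.12 * 0.88 = 0.2112
Locus 4: 2 * 0.074 * 0.926 = 0.137048
Locus 5: 2 * 0.155 * 0.845 = 0.26195
Locus 6: 2 * 0.192 * 0.808 = 0.310272
Locus 7: 2 * 0.044 * 0.956 = 0.084128
Locus 8: 2 * 0.118 * 0.882 = 0.208152
Locus 9: 2 * 0.193 * 0.807 = 0.311502
Locus 10: 2 * 0.041 * 0.959 = 0.078638
Locus 11: 2 * 0.065 * 0.935 = 0.12155
Locus 12: 2 * 0.184 * 0.816 = 0.300288
Locus 13: 2 * 0.018 * 0.982 = 0.035352
Locus 14: 2 * 0.153 * 0.847 = 0.259182
RMP = 1.249e-11

1.249e-11


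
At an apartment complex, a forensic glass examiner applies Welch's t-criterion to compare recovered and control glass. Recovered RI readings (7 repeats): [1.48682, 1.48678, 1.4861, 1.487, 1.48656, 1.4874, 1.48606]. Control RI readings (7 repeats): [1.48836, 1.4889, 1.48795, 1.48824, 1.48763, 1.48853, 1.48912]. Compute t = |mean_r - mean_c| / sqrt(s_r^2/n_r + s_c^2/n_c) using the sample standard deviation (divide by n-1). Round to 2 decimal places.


Welch's t-criterion for glass RI comparison:
Recovered mean = sum / n_r = 10.40672 / 7 = 1.4866743
Control mean = sum / n_c = 10.41873 / 7 = 1.48839
Recovered sample variance s_r^2 = 2.30895e-07
Control sample variance s_c^2 = 2.67867e-07
Welch SE (unpooled) = sqrt(s_r^2/n_r + s_c^2/n_c) = sqrt(3.2985e-08 + 3.82667e-08) = sqrt(7.12517e-08) = 0.00026693
|mean_r - mean_c| = 0.00171571
t = 0.00171571 / 0.00026693 = 6.43

6.43


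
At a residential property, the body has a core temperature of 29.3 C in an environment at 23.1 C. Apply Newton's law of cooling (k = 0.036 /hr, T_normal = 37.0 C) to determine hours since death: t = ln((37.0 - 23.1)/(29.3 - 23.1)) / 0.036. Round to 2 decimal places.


Using Newton's law of cooling:
t = ln((T_normal - T_ambient) / (T_body - T_ambient)) / k
T_normal - T_ambient = 13.9
T_body - T_ambient = 6.2
Ratio = 2.241935
ln(ratio) = 0.807339
t = 0.807339 / 0.036 = 22.43 hours

22.43


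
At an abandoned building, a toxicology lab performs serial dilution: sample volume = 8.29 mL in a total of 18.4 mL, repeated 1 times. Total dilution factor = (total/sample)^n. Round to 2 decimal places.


Dilution factor calculation:
Single dilution = V_total / V_sample = 18.4 / 8.29 ≈ 2.219542
Number of dilutions = 1
Total DF = (18.4 / 8.29)^1 (full precision, rounded at the end) = 2.22

2.22


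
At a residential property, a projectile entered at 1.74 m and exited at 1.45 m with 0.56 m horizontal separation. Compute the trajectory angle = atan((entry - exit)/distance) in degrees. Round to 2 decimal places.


Bullet trajectory angle:
Height difference = 1.74 - 1.45 = 0.29 m
angle = atan(0.29 / 0.56)
angle = atan(0.517857)
angle = 27.38 degrees

27.38


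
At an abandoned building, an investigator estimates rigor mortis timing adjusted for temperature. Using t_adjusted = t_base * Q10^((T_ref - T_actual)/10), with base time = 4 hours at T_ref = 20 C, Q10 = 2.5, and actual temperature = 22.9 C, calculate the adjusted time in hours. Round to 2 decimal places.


Rigor mortis time adjustment:
Exponent = (T_ref - T_actual) / 10 = (20 - 22.9) / 10 = -0.29
Q10 factor = 2.5^-0.29 = 0.76665
t_adjusted = 4 * 0.76665 = 3.07 hours

3.07


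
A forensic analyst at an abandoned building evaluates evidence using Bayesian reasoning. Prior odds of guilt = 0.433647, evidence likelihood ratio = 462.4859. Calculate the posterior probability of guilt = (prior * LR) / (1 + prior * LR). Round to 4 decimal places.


Bayesian evidence evaluation:
Posterior odds = prior_odds * LR = 0.433647 * 462.4859 = 200.5556
Posterior probability = posterior_odds / (1 + posterior_odds)
= 200.5556 / (1 + 200.5556)
= 200.5556 / 201.5556
= 0.9950

0.9950


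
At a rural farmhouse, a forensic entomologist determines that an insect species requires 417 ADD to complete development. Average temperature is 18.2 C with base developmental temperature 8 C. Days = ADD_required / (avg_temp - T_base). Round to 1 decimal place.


Insect development time:
Effective temperature = avg_temp - T_base = 18.2 - 8 = 10.2 C
Days = ADD / effective_temp = 417 / 10.2 = 40.9 days

40.9


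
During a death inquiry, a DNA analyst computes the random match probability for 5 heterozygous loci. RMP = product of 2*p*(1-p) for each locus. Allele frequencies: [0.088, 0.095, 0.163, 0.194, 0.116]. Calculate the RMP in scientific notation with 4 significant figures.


Computing RMP for 5 loci:
Locus 1: 2 * 0.088 * 0.912 = 0.160512
Locus 2: 2 * 0.095 * 0.905 = 0.17195
Locus 3: 2 * 0.163 * 0.837 = 0.272862
Locus 4: 2 * 0.194 * 0.806 = 0.312728
Locus 5: 2 * 0.116 * 0.884 = 0.205088
RMP = 4.830e-04

4.830e-04


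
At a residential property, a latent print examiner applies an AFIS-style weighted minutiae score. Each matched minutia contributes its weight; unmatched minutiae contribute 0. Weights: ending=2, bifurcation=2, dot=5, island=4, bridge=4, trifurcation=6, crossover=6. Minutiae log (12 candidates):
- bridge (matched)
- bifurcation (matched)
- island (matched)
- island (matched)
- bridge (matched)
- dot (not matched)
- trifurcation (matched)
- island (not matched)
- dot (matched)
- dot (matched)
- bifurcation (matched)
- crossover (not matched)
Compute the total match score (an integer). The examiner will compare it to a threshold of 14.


Weighted minutiae match score:
  bridge: matched, +4 (running total 4)
  bifurcation: matched, +2 (running total 6)
  island: matched, +4 (running total 10)
  island: matched, +4 (running total 14)
  bridge: matched, +4 (running total 18)
  dot: not matched, +0
  trifurcation: matched, +6 (running total 24)
  island: not matched, +0
  dot: matched, +5 (running total 29)
  dot: matched, +5 (running total 34)
  bifurcation: matched, +2 (running total 36)
  crossover: not matched, +0
Total score = 36
Threshold = 14; verdict = identification

36


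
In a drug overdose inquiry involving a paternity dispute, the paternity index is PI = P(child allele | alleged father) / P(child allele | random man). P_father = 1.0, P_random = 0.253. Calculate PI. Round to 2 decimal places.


Paternity Index calculation:
PI = P(allele|father) / P(allele|random)
PI = 1.0 / 0.253
PI = 3.95

3.95


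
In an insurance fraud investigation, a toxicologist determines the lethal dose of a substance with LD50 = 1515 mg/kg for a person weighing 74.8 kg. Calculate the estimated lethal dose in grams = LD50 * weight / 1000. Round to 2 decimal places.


Lethal dose calculation:
Lethal dose = LD50 * body_weight / 1000
= 1515 * 74.8 / 1000
= 113322 / 1000
= 113.32 g

113.32


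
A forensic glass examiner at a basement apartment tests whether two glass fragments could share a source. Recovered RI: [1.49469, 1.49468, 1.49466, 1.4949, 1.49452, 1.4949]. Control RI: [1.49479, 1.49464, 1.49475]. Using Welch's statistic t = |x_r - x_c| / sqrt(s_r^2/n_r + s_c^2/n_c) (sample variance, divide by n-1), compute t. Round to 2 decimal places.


Welch's t-criterion for glass RI comparison:
Recovered mean = sum / n_r = 8.96835 / 6 = 1.494725
Control mean = sum / n_c = 4.48418 / 3 = 1.4947267
Recovered sample variance s_r^2 = 2.215e-08
Control sample variance s_c^2 = 6.03333e-09
Welch SE (unpooled) = sqrt(s_r^2/n_r + s_c^2/n_c) = sqrt(3.69167e-09 + 2.01111e-09) = sqrt(5.70278e-09) = 7.55168e-05
|mean_r - mean_c| = 1.66667e-06
t = 1.66667e-06 / 7.55168e-05 = 0.02

0.02


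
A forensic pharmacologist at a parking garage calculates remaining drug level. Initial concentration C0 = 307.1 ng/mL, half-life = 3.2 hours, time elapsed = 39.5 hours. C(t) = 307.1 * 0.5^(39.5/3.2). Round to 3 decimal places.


Drug concentration decay:
Number of half-lives = t / t_half = 39.5 / 3.2 = 12.34375
Decay factor = 0.5^12.34375 = 0.00019238
C(t) = 307.1 * 0.00019238 = 0.059 ng/mL

0.059
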